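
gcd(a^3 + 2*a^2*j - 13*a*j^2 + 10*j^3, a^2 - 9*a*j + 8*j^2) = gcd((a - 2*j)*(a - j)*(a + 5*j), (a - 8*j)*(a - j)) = a - j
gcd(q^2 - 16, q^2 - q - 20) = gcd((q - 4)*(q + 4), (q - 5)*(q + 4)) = q + 4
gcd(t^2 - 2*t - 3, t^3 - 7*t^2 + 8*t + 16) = t + 1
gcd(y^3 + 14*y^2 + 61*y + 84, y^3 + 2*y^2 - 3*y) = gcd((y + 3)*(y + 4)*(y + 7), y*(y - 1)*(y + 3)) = y + 3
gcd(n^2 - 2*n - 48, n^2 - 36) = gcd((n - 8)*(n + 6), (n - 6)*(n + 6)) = n + 6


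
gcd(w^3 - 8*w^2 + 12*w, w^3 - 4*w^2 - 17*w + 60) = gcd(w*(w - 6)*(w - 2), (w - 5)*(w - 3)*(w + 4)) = 1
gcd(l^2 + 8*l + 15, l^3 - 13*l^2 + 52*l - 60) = 1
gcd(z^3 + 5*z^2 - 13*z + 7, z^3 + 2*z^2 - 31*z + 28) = z^2 + 6*z - 7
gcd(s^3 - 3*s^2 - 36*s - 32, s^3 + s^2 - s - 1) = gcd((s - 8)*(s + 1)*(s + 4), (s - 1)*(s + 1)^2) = s + 1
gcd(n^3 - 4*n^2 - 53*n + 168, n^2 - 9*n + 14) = 1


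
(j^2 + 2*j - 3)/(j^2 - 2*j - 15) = (j - 1)/(j - 5)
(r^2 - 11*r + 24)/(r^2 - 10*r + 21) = (r - 8)/(r - 7)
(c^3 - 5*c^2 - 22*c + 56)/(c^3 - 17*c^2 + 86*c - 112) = (c + 4)/(c - 8)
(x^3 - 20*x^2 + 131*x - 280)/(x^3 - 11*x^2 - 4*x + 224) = (x - 5)/(x + 4)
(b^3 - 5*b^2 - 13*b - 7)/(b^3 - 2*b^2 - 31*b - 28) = (b + 1)/(b + 4)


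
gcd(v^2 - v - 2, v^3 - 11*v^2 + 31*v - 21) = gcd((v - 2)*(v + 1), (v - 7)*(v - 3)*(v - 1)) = 1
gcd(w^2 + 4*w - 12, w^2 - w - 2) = w - 2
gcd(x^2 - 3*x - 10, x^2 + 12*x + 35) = 1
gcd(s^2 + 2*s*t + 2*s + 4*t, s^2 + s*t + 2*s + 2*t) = s + 2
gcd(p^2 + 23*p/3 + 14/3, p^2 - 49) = p + 7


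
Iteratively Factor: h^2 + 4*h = (h + 4)*(h)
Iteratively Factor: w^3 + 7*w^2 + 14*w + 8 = (w + 4)*(w^2 + 3*w + 2) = (w + 2)*(w + 4)*(w + 1)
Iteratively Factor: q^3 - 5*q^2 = (q - 5)*(q^2) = q*(q - 5)*(q)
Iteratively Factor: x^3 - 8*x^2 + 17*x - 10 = (x - 2)*(x^2 - 6*x + 5) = (x - 5)*(x - 2)*(x - 1)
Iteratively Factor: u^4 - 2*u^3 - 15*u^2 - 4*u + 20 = (u + 2)*(u^3 - 4*u^2 - 7*u + 10) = (u + 2)^2*(u^2 - 6*u + 5) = (u - 1)*(u + 2)^2*(u - 5)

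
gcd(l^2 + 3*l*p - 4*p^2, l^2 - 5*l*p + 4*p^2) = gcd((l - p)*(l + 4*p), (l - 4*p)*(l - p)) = -l + p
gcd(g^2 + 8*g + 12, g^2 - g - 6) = g + 2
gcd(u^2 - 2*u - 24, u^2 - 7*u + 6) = u - 6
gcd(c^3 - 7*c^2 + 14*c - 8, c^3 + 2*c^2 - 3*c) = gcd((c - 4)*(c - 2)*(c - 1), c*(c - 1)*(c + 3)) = c - 1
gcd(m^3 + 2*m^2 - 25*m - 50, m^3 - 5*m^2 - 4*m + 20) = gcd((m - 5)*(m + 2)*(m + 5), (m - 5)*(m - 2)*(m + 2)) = m^2 - 3*m - 10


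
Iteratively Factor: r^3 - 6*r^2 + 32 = (r - 4)*(r^2 - 2*r - 8) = (r - 4)^2*(r + 2)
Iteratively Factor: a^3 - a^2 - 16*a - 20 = (a - 5)*(a^2 + 4*a + 4) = (a - 5)*(a + 2)*(a + 2)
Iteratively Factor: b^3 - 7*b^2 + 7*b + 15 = (b - 5)*(b^2 - 2*b - 3) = (b - 5)*(b + 1)*(b - 3)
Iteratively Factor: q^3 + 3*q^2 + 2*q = (q + 1)*(q^2 + 2*q) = (q + 1)*(q + 2)*(q)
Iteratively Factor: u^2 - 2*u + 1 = (u - 1)*(u - 1)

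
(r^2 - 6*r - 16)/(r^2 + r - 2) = (r - 8)/(r - 1)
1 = 1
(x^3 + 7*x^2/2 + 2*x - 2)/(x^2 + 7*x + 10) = (x^2 + 3*x/2 - 1)/(x + 5)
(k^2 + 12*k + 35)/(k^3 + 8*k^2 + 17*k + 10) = (k + 7)/(k^2 + 3*k + 2)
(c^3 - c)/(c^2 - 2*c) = (c^2 - 1)/(c - 2)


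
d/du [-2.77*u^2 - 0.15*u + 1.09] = -5.54*u - 0.15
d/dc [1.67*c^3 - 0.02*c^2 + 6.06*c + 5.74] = 5.01*c^2 - 0.04*c + 6.06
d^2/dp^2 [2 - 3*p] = 0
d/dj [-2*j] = -2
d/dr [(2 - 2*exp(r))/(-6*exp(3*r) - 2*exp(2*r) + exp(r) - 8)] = 2*((1 - exp(r))*(18*exp(2*r) + 4*exp(r) - 1) + 6*exp(3*r) + 2*exp(2*r) - exp(r) + 8)*exp(r)/(6*exp(3*r) + 2*exp(2*r) - exp(r) + 8)^2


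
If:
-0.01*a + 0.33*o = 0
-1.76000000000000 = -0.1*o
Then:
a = 580.80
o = 17.60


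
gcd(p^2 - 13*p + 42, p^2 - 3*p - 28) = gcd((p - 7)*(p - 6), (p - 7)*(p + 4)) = p - 7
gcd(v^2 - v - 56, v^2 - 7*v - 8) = v - 8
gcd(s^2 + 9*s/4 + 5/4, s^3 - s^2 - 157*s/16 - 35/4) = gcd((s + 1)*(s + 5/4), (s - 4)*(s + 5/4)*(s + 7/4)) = s + 5/4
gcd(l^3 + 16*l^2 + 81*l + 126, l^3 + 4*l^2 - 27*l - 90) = l^2 + 9*l + 18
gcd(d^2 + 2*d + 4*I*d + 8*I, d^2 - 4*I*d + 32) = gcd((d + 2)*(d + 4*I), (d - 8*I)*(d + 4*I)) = d + 4*I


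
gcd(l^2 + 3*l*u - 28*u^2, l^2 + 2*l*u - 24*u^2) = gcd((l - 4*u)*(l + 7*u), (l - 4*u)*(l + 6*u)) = -l + 4*u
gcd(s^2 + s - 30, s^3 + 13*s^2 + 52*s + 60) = s + 6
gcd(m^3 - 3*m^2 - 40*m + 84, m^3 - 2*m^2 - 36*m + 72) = m^2 + 4*m - 12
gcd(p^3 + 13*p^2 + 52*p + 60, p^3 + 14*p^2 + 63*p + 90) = p^2 + 11*p + 30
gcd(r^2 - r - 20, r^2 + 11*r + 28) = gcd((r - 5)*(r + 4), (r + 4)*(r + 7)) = r + 4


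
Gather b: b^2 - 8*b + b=b^2 - 7*b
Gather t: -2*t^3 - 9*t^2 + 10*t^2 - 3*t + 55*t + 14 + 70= -2*t^3 + t^2 + 52*t + 84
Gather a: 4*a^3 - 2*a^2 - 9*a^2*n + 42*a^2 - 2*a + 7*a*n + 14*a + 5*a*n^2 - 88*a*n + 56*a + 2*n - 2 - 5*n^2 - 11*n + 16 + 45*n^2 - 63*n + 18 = 4*a^3 + a^2*(40 - 9*n) + a*(5*n^2 - 81*n + 68) + 40*n^2 - 72*n + 32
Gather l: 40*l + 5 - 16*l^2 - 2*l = -16*l^2 + 38*l + 5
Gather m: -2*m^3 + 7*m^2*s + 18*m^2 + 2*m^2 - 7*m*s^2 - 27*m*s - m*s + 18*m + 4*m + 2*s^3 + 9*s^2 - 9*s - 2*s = -2*m^3 + m^2*(7*s + 20) + m*(-7*s^2 - 28*s + 22) + 2*s^3 + 9*s^2 - 11*s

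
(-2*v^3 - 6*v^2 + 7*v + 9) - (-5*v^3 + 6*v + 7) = 3*v^3 - 6*v^2 + v + 2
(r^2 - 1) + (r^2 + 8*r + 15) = 2*r^2 + 8*r + 14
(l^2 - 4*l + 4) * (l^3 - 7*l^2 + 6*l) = l^5 - 11*l^4 + 38*l^3 - 52*l^2 + 24*l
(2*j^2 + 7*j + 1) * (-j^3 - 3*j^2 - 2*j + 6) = -2*j^5 - 13*j^4 - 26*j^3 - 5*j^2 + 40*j + 6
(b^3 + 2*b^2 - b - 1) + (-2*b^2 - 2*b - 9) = b^3 - 3*b - 10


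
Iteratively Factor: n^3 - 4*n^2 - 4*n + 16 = (n + 2)*(n^2 - 6*n + 8) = (n - 2)*(n + 2)*(n - 4)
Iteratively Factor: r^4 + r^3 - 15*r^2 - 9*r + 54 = (r - 2)*(r^3 + 3*r^2 - 9*r - 27) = (r - 2)*(r + 3)*(r^2 - 9) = (r - 2)*(r + 3)^2*(r - 3)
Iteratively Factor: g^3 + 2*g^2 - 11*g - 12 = (g + 1)*(g^2 + g - 12) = (g + 1)*(g + 4)*(g - 3)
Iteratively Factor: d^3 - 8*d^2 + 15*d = (d - 3)*(d^2 - 5*d) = (d - 5)*(d - 3)*(d)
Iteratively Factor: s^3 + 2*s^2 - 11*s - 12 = (s + 1)*(s^2 + s - 12) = (s + 1)*(s + 4)*(s - 3)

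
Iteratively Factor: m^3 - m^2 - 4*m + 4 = (m + 2)*(m^2 - 3*m + 2) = (m - 2)*(m + 2)*(m - 1)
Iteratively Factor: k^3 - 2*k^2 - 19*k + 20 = (k + 4)*(k^2 - 6*k + 5) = (k - 1)*(k + 4)*(k - 5)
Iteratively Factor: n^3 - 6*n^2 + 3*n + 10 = (n - 2)*(n^2 - 4*n - 5) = (n - 2)*(n + 1)*(n - 5)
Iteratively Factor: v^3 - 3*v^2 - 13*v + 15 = (v - 1)*(v^2 - 2*v - 15) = (v - 5)*(v - 1)*(v + 3)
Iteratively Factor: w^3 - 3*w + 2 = (w + 2)*(w^2 - 2*w + 1) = (w - 1)*(w + 2)*(w - 1)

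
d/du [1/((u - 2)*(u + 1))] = (1 - 2*u)/(u^4 - 2*u^3 - 3*u^2 + 4*u + 4)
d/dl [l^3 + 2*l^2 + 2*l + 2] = 3*l^2 + 4*l + 2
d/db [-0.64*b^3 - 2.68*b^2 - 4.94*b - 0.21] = -1.92*b^2 - 5.36*b - 4.94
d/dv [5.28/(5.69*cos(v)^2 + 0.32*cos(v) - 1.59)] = (60.0864*cos(v) + 1.6896)*sin(v)/(5.69*cos(v)^2 + 0.32*cos(v) - 1.59)^2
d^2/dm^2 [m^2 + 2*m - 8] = 2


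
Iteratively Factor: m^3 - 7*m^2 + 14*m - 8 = (m - 2)*(m^2 - 5*m + 4) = (m - 4)*(m - 2)*(m - 1)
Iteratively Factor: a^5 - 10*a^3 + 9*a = (a + 1)*(a^4 - a^3 - 9*a^2 + 9*a) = a*(a + 1)*(a^3 - a^2 - 9*a + 9) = a*(a - 3)*(a + 1)*(a^2 + 2*a - 3) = a*(a - 3)*(a + 1)*(a + 3)*(a - 1)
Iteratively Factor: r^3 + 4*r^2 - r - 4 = (r + 4)*(r^2 - 1) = (r + 1)*(r + 4)*(r - 1)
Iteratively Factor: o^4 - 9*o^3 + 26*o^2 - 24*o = (o)*(o^3 - 9*o^2 + 26*o - 24) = o*(o - 4)*(o^2 - 5*o + 6) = o*(o - 4)*(o - 3)*(o - 2)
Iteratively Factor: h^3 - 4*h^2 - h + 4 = (h + 1)*(h^2 - 5*h + 4) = (h - 4)*(h + 1)*(h - 1)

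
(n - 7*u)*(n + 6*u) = n^2 - n*u - 42*u^2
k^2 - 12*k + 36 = (k - 6)^2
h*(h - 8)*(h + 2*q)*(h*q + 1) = h^4*q + 2*h^3*q^2 - 8*h^3*q + h^3 - 16*h^2*q^2 + 2*h^2*q - 8*h^2 - 16*h*q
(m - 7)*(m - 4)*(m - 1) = m^3 - 12*m^2 + 39*m - 28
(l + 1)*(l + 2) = l^2 + 3*l + 2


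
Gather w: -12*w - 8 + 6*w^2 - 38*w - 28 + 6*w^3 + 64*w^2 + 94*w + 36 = 6*w^3 + 70*w^2 + 44*w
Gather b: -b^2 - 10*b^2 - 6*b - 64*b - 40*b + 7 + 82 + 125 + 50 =-11*b^2 - 110*b + 264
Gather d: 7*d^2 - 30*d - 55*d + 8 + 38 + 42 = 7*d^2 - 85*d + 88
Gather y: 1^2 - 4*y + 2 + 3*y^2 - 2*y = 3*y^2 - 6*y + 3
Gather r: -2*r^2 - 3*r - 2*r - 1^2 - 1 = -2*r^2 - 5*r - 2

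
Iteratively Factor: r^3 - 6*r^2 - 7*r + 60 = (r - 4)*(r^2 - 2*r - 15) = (r - 4)*(r + 3)*(r - 5)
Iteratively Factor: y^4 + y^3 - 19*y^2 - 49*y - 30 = (y + 2)*(y^3 - y^2 - 17*y - 15) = (y - 5)*(y + 2)*(y^2 + 4*y + 3) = (y - 5)*(y + 1)*(y + 2)*(y + 3)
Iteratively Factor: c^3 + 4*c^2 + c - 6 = (c + 3)*(c^2 + c - 2) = (c + 2)*(c + 3)*(c - 1)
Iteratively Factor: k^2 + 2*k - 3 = (k - 1)*(k + 3)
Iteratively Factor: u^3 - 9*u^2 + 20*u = (u - 4)*(u^2 - 5*u) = u*(u - 4)*(u - 5)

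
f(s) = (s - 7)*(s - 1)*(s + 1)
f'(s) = (s - 7)*(s - 1) + (s - 7)*(s + 1) + (s - 1)*(s + 1) = 3*s^2 - 14*s - 1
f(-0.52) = 5.49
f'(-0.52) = 7.09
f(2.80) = -28.73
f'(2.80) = -16.68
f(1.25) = -3.23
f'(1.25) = -13.81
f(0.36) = 5.78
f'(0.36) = -5.65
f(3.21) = -35.26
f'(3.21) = -15.03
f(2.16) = -17.74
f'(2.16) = -17.24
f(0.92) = 0.93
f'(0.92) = -11.34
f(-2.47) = -48.31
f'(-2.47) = 51.88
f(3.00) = -32.00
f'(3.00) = -16.00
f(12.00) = 715.00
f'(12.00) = 263.00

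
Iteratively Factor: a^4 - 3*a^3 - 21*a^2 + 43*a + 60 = (a - 5)*(a^3 + 2*a^2 - 11*a - 12) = (a - 5)*(a - 3)*(a^2 + 5*a + 4) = (a - 5)*(a - 3)*(a + 1)*(a + 4)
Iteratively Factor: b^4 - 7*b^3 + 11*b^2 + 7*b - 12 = (b + 1)*(b^3 - 8*b^2 + 19*b - 12) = (b - 3)*(b + 1)*(b^2 - 5*b + 4) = (b - 4)*(b - 3)*(b + 1)*(b - 1)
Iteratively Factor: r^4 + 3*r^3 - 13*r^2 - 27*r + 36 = (r - 3)*(r^3 + 6*r^2 + 5*r - 12) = (r - 3)*(r + 3)*(r^2 + 3*r - 4) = (r - 3)*(r - 1)*(r + 3)*(r + 4)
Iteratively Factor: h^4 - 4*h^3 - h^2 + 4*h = (h - 4)*(h^3 - h) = (h - 4)*(h - 1)*(h^2 + h) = h*(h - 4)*(h - 1)*(h + 1)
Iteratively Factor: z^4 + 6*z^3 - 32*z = (z)*(z^3 + 6*z^2 - 32) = z*(z + 4)*(z^2 + 2*z - 8) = z*(z - 2)*(z + 4)*(z + 4)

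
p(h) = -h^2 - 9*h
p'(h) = -2*h - 9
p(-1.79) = 12.91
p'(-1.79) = -5.42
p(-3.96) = 19.96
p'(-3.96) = -1.08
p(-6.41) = 16.60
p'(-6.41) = 3.82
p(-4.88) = 20.11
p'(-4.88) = 0.76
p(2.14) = -23.84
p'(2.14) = -13.28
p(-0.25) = 2.19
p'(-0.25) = -8.50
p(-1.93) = 13.65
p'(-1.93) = -5.14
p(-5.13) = 19.85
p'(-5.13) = 1.26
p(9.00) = -162.00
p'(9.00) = -27.00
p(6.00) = -90.00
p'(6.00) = -21.00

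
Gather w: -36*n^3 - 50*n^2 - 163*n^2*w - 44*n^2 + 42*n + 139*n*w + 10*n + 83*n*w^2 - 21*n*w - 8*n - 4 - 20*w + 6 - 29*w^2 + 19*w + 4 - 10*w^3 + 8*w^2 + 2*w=-36*n^3 - 94*n^2 + 44*n - 10*w^3 + w^2*(83*n - 21) + w*(-163*n^2 + 118*n + 1) + 6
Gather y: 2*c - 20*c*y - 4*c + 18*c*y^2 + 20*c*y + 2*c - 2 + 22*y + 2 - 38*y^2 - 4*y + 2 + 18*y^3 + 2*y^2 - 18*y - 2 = 18*y^3 + y^2*(18*c - 36)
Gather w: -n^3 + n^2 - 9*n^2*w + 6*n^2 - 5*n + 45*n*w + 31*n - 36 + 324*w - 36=-n^3 + 7*n^2 + 26*n + w*(-9*n^2 + 45*n + 324) - 72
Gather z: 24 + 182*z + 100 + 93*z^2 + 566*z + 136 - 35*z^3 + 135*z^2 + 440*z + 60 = -35*z^3 + 228*z^2 + 1188*z + 320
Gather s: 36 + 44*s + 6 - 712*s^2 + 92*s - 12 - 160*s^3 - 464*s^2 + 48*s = -160*s^3 - 1176*s^2 + 184*s + 30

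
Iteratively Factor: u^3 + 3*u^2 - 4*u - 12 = (u + 3)*(u^2 - 4) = (u + 2)*(u + 3)*(u - 2)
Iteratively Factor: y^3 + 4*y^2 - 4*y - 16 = (y - 2)*(y^2 + 6*y + 8) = (y - 2)*(y + 4)*(y + 2)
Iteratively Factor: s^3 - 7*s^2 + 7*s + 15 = (s - 5)*(s^2 - 2*s - 3) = (s - 5)*(s + 1)*(s - 3)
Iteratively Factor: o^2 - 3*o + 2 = (o - 1)*(o - 2)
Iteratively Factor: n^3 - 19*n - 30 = (n - 5)*(n^2 + 5*n + 6) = (n - 5)*(n + 3)*(n + 2)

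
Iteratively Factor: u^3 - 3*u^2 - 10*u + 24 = (u + 3)*(u^2 - 6*u + 8) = (u - 4)*(u + 3)*(u - 2)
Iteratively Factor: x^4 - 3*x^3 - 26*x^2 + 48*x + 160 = (x - 4)*(x^3 + x^2 - 22*x - 40) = (x - 4)*(x + 2)*(x^2 - x - 20) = (x - 4)*(x + 2)*(x + 4)*(x - 5)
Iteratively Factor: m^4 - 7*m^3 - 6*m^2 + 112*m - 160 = (m - 2)*(m^3 - 5*m^2 - 16*m + 80) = (m - 4)*(m - 2)*(m^2 - m - 20) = (m - 4)*(m - 2)*(m + 4)*(m - 5)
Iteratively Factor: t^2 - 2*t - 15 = (t + 3)*(t - 5)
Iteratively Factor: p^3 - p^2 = (p - 1)*(p^2) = p*(p - 1)*(p)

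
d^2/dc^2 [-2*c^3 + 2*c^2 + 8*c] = 4 - 12*c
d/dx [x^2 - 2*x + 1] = 2*x - 2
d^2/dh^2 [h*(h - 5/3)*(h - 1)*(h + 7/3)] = 12*h^2 - 2*h - 82/9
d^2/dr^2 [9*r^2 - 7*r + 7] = 18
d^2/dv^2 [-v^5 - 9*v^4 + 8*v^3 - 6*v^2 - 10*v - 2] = -20*v^3 - 108*v^2 + 48*v - 12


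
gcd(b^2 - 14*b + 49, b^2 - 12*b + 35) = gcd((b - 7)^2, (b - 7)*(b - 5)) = b - 7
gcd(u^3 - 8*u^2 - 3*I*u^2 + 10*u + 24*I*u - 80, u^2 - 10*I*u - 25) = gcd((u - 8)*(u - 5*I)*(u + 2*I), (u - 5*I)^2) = u - 5*I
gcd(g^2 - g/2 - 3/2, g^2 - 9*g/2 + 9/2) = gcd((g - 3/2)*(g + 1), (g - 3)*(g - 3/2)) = g - 3/2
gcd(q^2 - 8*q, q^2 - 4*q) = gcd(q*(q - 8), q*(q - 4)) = q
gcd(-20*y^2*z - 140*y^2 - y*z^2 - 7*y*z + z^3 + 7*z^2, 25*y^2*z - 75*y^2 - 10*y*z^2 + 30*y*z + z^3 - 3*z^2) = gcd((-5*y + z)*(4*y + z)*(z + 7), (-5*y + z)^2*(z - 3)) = 5*y - z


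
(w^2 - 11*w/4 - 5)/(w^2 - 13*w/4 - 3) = (4*w + 5)/(4*w + 3)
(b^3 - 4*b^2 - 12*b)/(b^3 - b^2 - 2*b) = (-b^2 + 4*b + 12)/(-b^2 + b + 2)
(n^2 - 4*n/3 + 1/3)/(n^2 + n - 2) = (n - 1/3)/(n + 2)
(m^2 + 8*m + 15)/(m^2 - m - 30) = (m + 3)/(m - 6)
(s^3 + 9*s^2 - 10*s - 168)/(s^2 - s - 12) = (s^2 + 13*s + 42)/(s + 3)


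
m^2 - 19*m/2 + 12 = (m - 8)*(m - 3/2)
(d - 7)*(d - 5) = d^2 - 12*d + 35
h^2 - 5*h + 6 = (h - 3)*(h - 2)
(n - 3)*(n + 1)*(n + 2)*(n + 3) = n^4 + 3*n^3 - 7*n^2 - 27*n - 18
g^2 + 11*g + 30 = (g + 5)*(g + 6)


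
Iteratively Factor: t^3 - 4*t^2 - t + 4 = (t + 1)*(t^2 - 5*t + 4) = (t - 1)*(t + 1)*(t - 4)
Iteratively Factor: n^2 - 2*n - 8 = (n + 2)*(n - 4)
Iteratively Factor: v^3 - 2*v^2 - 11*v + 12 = (v - 4)*(v^2 + 2*v - 3) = (v - 4)*(v + 3)*(v - 1)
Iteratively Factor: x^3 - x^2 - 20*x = (x)*(x^2 - x - 20) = x*(x - 5)*(x + 4)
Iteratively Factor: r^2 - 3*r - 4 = (r + 1)*(r - 4)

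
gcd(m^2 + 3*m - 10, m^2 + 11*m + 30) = m + 5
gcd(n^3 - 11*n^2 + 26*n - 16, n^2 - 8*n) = n - 8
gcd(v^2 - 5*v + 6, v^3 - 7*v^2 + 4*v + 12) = v - 2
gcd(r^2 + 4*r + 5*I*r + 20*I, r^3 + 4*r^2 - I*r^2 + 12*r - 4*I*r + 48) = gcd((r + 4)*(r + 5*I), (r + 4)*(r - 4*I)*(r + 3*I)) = r + 4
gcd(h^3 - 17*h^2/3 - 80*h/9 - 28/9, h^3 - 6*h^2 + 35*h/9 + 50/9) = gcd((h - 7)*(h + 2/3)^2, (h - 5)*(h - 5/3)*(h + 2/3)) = h + 2/3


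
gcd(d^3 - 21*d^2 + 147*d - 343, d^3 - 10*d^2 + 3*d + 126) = d - 7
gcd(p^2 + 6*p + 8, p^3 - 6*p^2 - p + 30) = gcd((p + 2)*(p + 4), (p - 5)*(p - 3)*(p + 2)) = p + 2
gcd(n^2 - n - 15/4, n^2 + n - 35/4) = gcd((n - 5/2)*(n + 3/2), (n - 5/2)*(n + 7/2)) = n - 5/2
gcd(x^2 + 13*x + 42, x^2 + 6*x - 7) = x + 7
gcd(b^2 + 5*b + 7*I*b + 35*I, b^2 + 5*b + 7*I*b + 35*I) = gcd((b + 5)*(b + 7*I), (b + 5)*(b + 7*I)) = b^2 + b*(5 + 7*I) + 35*I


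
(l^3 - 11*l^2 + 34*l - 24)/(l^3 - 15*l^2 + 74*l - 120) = (l - 1)/(l - 5)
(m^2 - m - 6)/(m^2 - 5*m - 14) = (m - 3)/(m - 7)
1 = 1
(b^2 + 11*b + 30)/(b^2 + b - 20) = (b + 6)/(b - 4)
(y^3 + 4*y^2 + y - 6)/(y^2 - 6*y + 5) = (y^2 + 5*y + 6)/(y - 5)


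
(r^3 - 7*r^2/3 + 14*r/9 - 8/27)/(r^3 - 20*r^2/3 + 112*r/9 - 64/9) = (9*r^2 - 9*r + 2)/(3*(3*r^2 - 16*r + 16))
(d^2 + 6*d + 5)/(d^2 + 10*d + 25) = (d + 1)/(d + 5)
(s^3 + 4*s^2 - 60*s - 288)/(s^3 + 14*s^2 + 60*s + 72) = (s - 8)/(s + 2)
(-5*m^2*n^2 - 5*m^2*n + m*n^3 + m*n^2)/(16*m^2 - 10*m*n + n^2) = m*n*(-5*m*n - 5*m + n^2 + n)/(16*m^2 - 10*m*n + n^2)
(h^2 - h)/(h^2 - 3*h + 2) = h/(h - 2)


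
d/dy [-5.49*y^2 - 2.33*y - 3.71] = -10.98*y - 2.33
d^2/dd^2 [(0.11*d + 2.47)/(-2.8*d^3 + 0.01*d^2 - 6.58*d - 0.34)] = (-5.1744*d^5 - 232.35912*d^4 + 5.159818*d^3 - 271.788522*d^2 + 15.081552*d - 213.408828)/(21.952*d^9 - 0.2352*d^8 + 154.76244*d^7 + 6.891359*d^6 + 363.634614*d^5 + 36.28617*d^4 + 285.72712*d^3 + 44.15886*d^2 + 2.281944*d + 0.039304)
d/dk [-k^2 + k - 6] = 1 - 2*k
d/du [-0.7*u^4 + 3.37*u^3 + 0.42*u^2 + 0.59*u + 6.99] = -2.8*u^3 + 10.11*u^2 + 0.84*u + 0.59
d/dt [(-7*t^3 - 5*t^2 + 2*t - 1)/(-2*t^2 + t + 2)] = (14*t^4 - 14*t^3 - 43*t^2 - 24*t + 5)/(4*t^4 - 4*t^3 - 7*t^2 + 4*t + 4)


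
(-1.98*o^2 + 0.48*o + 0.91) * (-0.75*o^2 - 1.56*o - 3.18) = 1.485*o^4 + 2.7288*o^3 + 4.8651*o^2 - 2.946*o - 2.8938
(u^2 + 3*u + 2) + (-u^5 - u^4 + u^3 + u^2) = -u^5 - u^4 + u^3 + 2*u^2 + 3*u + 2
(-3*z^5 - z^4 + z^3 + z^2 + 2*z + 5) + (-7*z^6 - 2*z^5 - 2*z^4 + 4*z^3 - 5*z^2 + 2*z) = -7*z^6 - 5*z^5 - 3*z^4 + 5*z^3 - 4*z^2 + 4*z + 5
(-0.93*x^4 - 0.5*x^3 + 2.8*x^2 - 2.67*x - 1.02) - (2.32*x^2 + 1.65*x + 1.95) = -0.93*x^4 - 0.5*x^3 + 0.48*x^2 - 4.32*x - 2.97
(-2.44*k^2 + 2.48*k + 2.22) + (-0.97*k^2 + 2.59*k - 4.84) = -3.41*k^2 + 5.07*k - 2.62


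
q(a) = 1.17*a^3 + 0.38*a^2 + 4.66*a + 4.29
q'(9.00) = 295.81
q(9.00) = 929.94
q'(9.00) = 295.81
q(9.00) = 929.94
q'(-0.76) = 6.11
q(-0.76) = 0.45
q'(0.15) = 4.85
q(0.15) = 5.00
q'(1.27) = 11.29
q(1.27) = 13.22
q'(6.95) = 179.48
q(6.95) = 447.80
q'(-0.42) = 4.96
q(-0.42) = 2.31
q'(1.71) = 16.22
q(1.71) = 19.22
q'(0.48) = 5.83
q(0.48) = 6.74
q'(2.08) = 21.43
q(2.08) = 26.16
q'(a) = 3.51*a^2 + 0.76*a + 4.66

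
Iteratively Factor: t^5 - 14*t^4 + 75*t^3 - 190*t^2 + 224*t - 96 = (t - 4)*(t^4 - 10*t^3 + 35*t^2 - 50*t + 24) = (t - 4)*(t - 3)*(t^3 - 7*t^2 + 14*t - 8) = (t - 4)*(t - 3)*(t - 1)*(t^2 - 6*t + 8) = (t - 4)*(t - 3)*(t - 2)*(t - 1)*(t - 4)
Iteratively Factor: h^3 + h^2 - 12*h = (h)*(h^2 + h - 12) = h*(h + 4)*(h - 3)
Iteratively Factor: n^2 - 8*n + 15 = (n - 3)*(n - 5)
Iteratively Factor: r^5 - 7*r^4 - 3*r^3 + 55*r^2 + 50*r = (r)*(r^4 - 7*r^3 - 3*r^2 + 55*r + 50) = r*(r - 5)*(r^3 - 2*r^2 - 13*r - 10) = r*(r - 5)^2*(r^2 + 3*r + 2) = r*(r - 5)^2*(r + 1)*(r + 2)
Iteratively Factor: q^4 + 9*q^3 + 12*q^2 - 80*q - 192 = (q + 4)*(q^3 + 5*q^2 - 8*q - 48) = (q + 4)^2*(q^2 + q - 12) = (q + 4)^3*(q - 3)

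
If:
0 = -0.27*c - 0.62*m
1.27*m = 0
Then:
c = 0.00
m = 0.00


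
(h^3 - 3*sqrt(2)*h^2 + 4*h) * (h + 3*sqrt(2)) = h^4 - 14*h^2 + 12*sqrt(2)*h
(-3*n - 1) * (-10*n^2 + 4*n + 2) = 30*n^3 - 2*n^2 - 10*n - 2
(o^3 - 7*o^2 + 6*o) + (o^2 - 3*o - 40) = o^3 - 6*o^2 + 3*o - 40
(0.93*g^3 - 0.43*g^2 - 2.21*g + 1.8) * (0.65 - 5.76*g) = -5.3568*g^4 + 3.0813*g^3 + 12.4501*g^2 - 11.8045*g + 1.17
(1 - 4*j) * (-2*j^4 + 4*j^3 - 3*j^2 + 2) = 8*j^5 - 18*j^4 + 16*j^3 - 3*j^2 - 8*j + 2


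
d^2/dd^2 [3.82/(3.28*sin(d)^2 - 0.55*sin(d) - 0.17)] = (164.388352*sin(d)^4 - 20.67384*sin(d)^3 - 236.90685*sin(d)^2 + 40.99051*sin(d) - 6.571164)/(-3.28*sin(d)^2 + 0.55*sin(d) + 0.17)^3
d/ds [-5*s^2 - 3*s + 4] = -10*s - 3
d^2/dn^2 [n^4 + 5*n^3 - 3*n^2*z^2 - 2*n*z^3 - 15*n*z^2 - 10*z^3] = 12*n^2 + 30*n - 6*z^2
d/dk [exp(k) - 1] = exp(k)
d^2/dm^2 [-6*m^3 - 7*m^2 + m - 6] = -36*m - 14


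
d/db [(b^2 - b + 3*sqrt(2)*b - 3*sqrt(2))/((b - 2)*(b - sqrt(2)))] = (-4*sqrt(2)*b^2 - b^2 + 10*sqrt(2)*b - 8*sqrt(2) + 6)/(b^4 - 4*b^3 - 2*sqrt(2)*b^3 + 6*b^2 + 8*sqrt(2)*b^2 - 8*sqrt(2)*b - 8*b + 8)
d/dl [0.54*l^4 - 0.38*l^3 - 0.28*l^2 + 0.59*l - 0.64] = 2.16*l^3 - 1.14*l^2 - 0.56*l + 0.59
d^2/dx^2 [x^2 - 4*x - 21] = 2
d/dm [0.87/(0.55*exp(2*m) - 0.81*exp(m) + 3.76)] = (0.7047 - 0.957*exp(m))*exp(m)/(0.55*exp(2*m) - 0.81*exp(m) + 3.76)^2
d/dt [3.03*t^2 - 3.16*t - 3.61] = 6.06*t - 3.16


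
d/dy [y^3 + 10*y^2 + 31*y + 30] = 3*y^2 + 20*y + 31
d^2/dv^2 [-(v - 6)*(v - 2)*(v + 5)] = 6 - 6*v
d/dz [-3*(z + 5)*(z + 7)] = -6*z - 36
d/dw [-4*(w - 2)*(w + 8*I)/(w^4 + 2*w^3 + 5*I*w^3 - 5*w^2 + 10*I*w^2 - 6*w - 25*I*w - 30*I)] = (8*w^3 + w^2*(16 + 116*I) + w*(-320 + 256*I) - 640 + 36*I)/(w^6 + w^5*(8 + 10*I) + w^4*(-3 + 80*I) + w^3*(-176 + 220*I) + w^2*(-541 + 240*I) + w*(-600 + 90*I) - 225)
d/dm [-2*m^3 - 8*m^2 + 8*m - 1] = -6*m^2 - 16*m + 8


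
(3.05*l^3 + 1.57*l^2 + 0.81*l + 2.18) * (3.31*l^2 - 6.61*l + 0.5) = 10.0955*l^5 - 14.9638*l^4 - 6.1716*l^3 + 2.6467*l^2 - 14.0048*l + 1.09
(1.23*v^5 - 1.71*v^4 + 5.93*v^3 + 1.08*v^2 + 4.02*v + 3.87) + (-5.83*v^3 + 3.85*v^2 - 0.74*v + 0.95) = 1.23*v^5 - 1.71*v^4 + 0.0999999999999996*v^3 + 4.93*v^2 + 3.28*v + 4.82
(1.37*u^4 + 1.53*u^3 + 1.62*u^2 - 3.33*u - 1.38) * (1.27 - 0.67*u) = -0.9179*u^5 + 0.7148*u^4 + 0.8577*u^3 + 4.2885*u^2 - 3.3045*u - 1.7526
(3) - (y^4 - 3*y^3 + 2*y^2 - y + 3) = -y^4 + 3*y^3 - 2*y^2 + y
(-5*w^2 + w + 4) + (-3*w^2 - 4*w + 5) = -8*w^2 - 3*w + 9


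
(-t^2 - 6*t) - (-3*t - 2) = -t^2 - 3*t + 2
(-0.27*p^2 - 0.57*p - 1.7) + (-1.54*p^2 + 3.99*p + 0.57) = -1.81*p^2 + 3.42*p - 1.13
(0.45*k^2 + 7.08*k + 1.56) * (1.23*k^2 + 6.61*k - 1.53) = 0.5535*k^4 + 11.6829*k^3 + 48.0291*k^2 - 0.520799999999999*k - 2.3868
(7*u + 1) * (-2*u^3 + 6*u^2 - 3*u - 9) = -14*u^4 + 40*u^3 - 15*u^2 - 66*u - 9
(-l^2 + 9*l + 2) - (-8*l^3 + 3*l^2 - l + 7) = 8*l^3 - 4*l^2 + 10*l - 5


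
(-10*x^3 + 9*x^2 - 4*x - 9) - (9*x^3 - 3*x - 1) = -19*x^3 + 9*x^2 - x - 8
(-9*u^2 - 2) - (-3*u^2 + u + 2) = -6*u^2 - u - 4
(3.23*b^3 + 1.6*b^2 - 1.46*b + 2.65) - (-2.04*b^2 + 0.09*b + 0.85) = 3.23*b^3 + 3.64*b^2 - 1.55*b + 1.8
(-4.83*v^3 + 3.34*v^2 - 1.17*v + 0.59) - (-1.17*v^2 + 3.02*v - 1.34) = -4.83*v^3 + 4.51*v^2 - 4.19*v + 1.93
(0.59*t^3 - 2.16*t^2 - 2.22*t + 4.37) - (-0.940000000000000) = 0.59*t^3 - 2.16*t^2 - 2.22*t + 5.31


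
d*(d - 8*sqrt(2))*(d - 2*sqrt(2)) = d^3 - 10*sqrt(2)*d^2 + 32*d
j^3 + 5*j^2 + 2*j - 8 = (j - 1)*(j + 2)*(j + 4)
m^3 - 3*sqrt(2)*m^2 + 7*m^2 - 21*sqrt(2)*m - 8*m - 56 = (m + 7)*(m - 4*sqrt(2))*(m + sqrt(2))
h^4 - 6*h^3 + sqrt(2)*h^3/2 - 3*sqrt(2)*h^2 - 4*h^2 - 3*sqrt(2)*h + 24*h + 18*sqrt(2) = (h - 6)*(h - 3*sqrt(2)/2)*(h + sqrt(2))^2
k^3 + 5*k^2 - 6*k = k*(k - 1)*(k + 6)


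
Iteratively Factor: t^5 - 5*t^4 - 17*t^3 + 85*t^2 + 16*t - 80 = (t + 1)*(t^4 - 6*t^3 - 11*t^2 + 96*t - 80) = (t + 1)*(t + 4)*(t^3 - 10*t^2 + 29*t - 20) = (t - 1)*(t + 1)*(t + 4)*(t^2 - 9*t + 20) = (t - 5)*(t - 1)*(t + 1)*(t + 4)*(t - 4)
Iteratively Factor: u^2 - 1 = (u - 1)*(u + 1)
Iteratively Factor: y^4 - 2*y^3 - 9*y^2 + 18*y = (y)*(y^3 - 2*y^2 - 9*y + 18) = y*(y - 2)*(y^2 - 9) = y*(y - 3)*(y - 2)*(y + 3)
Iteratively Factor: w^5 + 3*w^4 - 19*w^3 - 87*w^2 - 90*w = (w)*(w^4 + 3*w^3 - 19*w^2 - 87*w - 90) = w*(w + 3)*(w^3 - 19*w - 30) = w*(w - 5)*(w + 3)*(w^2 + 5*w + 6) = w*(w - 5)*(w + 3)^2*(w + 2)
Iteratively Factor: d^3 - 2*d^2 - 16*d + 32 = (d - 4)*(d^2 + 2*d - 8) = (d - 4)*(d + 4)*(d - 2)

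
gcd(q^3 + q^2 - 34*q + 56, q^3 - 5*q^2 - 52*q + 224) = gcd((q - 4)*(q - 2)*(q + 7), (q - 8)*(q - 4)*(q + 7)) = q^2 + 3*q - 28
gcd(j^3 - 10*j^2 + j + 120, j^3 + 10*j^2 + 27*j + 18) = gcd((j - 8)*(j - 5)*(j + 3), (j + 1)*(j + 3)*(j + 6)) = j + 3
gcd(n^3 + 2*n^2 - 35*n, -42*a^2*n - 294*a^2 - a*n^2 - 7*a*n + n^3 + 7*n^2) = n + 7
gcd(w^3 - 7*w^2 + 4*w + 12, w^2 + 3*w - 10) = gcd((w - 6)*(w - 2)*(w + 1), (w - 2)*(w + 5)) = w - 2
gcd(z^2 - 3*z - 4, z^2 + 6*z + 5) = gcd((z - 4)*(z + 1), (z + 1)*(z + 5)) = z + 1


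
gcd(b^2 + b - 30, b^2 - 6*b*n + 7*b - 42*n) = 1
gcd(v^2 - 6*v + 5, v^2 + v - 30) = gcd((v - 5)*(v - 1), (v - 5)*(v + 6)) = v - 5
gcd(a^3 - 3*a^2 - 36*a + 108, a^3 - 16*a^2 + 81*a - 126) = a^2 - 9*a + 18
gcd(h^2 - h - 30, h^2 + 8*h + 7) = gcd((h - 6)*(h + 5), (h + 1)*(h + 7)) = 1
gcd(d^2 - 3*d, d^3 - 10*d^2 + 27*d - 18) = d - 3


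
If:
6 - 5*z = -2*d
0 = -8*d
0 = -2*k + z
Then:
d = 0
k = 3/5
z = 6/5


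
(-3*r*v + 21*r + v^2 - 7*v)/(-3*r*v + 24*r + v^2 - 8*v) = (v - 7)/(v - 8)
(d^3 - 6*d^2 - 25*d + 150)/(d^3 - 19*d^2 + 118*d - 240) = (d + 5)/(d - 8)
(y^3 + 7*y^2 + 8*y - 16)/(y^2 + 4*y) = y + 3 - 4/y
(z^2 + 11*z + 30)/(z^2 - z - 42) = (z + 5)/(z - 7)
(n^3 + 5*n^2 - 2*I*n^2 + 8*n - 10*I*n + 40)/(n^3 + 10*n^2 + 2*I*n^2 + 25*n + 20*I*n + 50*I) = (n - 4*I)/(n + 5)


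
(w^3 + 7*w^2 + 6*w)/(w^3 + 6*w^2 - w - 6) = w/(w - 1)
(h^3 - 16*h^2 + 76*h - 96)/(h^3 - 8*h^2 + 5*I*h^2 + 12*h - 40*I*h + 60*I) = (h - 8)/(h + 5*I)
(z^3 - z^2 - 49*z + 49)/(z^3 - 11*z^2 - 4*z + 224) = (z^2 + 6*z - 7)/(z^2 - 4*z - 32)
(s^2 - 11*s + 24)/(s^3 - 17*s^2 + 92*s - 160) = (s - 3)/(s^2 - 9*s + 20)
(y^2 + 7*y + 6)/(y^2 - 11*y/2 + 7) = 2*(y^2 + 7*y + 6)/(2*y^2 - 11*y + 14)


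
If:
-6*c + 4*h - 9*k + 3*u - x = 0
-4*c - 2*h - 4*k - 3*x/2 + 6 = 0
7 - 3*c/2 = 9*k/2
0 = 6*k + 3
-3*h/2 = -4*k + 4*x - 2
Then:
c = 37/6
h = -800/69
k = -1/2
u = 11485/414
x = 100/23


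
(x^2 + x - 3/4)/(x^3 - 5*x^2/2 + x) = (x + 3/2)/(x*(x - 2))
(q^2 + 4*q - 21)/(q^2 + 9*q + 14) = (q - 3)/(q + 2)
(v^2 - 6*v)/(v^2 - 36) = v/(v + 6)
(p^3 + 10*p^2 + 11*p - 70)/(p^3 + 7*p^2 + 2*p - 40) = (p + 7)/(p + 4)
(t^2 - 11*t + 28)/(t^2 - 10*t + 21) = (t - 4)/(t - 3)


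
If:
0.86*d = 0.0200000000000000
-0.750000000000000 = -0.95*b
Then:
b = 0.79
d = 0.02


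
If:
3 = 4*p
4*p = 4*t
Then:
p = 3/4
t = 3/4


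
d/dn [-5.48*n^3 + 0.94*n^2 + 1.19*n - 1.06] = -16.44*n^2 + 1.88*n + 1.19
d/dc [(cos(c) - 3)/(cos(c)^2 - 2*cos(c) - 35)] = (cos(c)^2 - 6*cos(c) + 41)*sin(c)/(sin(c)^2 + 2*cos(c) + 34)^2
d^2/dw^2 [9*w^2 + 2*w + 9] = 18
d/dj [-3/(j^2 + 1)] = 6*j/(j^2 + 1)^2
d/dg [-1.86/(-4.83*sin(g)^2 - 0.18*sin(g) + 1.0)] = -(17.9676*sin(g) + 0.3348)*cos(g)/(4.83*sin(g)^2 + 0.18*sin(g) - 1.0)^2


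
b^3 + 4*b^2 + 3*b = b*(b + 1)*(b + 3)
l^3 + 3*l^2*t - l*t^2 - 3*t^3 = (l - t)*(l + t)*(l + 3*t)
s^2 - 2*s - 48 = (s - 8)*(s + 6)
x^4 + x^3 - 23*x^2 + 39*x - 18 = (x - 3)*(x - 1)^2*(x + 6)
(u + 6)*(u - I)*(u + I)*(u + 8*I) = u^4 + 6*u^3 + 8*I*u^3 + u^2 + 48*I*u^2 + 6*u + 8*I*u + 48*I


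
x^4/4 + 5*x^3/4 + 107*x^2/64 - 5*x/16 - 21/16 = (x/2 + 1)^2*(x - 3/4)*(x + 7/4)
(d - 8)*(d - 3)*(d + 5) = d^3 - 6*d^2 - 31*d + 120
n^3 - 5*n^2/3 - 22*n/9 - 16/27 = (n - 8/3)*(n + 1/3)*(n + 2/3)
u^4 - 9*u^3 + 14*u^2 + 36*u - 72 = (u - 6)*(u - 3)*(u - 2)*(u + 2)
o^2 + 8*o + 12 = (o + 2)*(o + 6)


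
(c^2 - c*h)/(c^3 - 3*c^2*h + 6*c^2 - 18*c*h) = (c - h)/(c^2 - 3*c*h + 6*c - 18*h)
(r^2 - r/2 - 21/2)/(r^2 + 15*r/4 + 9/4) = 2*(2*r - 7)/(4*r + 3)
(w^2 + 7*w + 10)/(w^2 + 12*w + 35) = (w + 2)/(w + 7)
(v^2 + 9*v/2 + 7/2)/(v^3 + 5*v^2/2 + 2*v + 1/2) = (2*v + 7)/(2*v^2 + 3*v + 1)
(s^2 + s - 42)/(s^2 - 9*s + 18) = (s + 7)/(s - 3)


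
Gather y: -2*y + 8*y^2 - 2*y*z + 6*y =8*y^2 + y*(4 - 2*z)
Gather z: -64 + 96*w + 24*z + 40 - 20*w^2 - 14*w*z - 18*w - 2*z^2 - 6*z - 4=-20*w^2 + 78*w - 2*z^2 + z*(18 - 14*w) - 28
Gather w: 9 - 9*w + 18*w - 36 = 9*w - 27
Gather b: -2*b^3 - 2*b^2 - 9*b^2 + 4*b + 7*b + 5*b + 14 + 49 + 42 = -2*b^3 - 11*b^2 + 16*b + 105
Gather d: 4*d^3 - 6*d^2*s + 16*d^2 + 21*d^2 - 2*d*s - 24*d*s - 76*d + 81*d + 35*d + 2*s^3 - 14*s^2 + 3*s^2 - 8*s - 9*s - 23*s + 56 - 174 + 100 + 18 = 4*d^3 + d^2*(37 - 6*s) + d*(40 - 26*s) + 2*s^3 - 11*s^2 - 40*s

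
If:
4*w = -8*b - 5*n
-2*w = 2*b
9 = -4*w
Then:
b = 9/4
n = -9/5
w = -9/4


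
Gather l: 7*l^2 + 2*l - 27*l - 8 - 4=7*l^2 - 25*l - 12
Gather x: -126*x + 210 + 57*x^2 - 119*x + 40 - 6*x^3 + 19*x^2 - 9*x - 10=-6*x^3 + 76*x^2 - 254*x + 240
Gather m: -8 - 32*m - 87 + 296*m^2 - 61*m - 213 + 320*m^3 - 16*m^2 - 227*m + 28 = 320*m^3 + 280*m^2 - 320*m - 280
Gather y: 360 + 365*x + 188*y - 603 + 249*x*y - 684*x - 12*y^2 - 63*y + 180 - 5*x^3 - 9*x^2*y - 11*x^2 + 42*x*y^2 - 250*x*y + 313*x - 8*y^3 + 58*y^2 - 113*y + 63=-5*x^3 - 11*x^2 - 6*x - 8*y^3 + y^2*(42*x + 46) + y*(-9*x^2 - x + 12)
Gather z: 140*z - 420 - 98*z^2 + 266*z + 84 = -98*z^2 + 406*z - 336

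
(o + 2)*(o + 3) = o^2 + 5*o + 6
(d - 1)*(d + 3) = d^2 + 2*d - 3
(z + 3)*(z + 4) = z^2 + 7*z + 12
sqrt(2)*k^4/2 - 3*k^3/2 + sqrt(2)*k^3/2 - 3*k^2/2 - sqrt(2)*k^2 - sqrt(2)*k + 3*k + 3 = (k + 1)*(k - 3*sqrt(2)/2)*(k - sqrt(2))*(sqrt(2)*k/2 + 1)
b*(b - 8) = b^2 - 8*b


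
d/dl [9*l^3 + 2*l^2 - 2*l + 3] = 27*l^2 + 4*l - 2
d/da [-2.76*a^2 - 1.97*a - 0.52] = -5.52*a - 1.97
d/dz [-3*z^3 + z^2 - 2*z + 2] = -9*z^2 + 2*z - 2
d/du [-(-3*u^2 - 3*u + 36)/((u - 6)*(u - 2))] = 9*(-3*u^2 + 16*u - 28)/(u^4 - 16*u^3 + 88*u^2 - 192*u + 144)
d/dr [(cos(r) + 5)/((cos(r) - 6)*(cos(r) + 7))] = (cos(r)^2 + 10*cos(r) + 47)*sin(r)/((cos(r) - 6)^2*(cos(r) + 7)^2)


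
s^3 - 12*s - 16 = (s - 4)*(s + 2)^2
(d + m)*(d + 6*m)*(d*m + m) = d^3*m + 7*d^2*m^2 + d^2*m + 6*d*m^3 + 7*d*m^2 + 6*m^3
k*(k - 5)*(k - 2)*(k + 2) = k^4 - 5*k^3 - 4*k^2 + 20*k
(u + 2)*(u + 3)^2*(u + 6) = u^4 + 14*u^3 + 69*u^2 + 144*u + 108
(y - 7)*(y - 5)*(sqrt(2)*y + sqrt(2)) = sqrt(2)*y^3 - 11*sqrt(2)*y^2 + 23*sqrt(2)*y + 35*sqrt(2)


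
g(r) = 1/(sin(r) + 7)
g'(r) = -cos(r)/(sin(r) + 7)^2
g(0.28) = 0.14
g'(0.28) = -0.02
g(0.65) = 0.13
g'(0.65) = -0.01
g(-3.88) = 0.13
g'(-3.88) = 0.01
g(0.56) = 0.13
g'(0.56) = -0.01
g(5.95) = 0.15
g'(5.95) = -0.02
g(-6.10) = 0.14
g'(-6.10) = -0.02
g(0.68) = 0.13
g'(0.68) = -0.01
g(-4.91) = 0.13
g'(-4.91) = -0.00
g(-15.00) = 0.16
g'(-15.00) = 0.02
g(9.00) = 0.13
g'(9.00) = 0.02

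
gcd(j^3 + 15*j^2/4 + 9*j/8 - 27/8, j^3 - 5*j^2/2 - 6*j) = j + 3/2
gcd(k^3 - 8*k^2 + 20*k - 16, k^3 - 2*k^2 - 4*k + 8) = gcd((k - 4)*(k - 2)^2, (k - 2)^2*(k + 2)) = k^2 - 4*k + 4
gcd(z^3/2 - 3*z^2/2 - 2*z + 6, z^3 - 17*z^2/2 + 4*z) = 1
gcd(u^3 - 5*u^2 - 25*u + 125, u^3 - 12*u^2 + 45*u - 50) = u^2 - 10*u + 25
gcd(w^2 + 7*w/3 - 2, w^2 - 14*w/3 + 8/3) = w - 2/3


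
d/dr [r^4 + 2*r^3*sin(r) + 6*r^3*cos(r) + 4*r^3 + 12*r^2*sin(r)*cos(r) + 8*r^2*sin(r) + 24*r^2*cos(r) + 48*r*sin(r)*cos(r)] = -6*r^3*sin(r) + 2*r^3*cos(r) + 4*r^3 - 18*r^2*sin(r) + 26*r^2*cos(r) + 12*r^2*cos(2*r) + 12*r^2 + 16*r*sin(r) + 12*r*sin(2*r) + 48*r*cos(r) + 48*r*cos(2*r) + 24*sin(2*r)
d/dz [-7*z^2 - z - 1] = -14*z - 1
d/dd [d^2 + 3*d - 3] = 2*d + 3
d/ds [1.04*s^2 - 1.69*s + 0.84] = 2.08*s - 1.69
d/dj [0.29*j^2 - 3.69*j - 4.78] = 0.58*j - 3.69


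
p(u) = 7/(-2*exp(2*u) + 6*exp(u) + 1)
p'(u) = 7*(4*exp(2*u) - 6*exp(u))/(-2*exp(2*u) + 6*exp(u) + 1)^2 = (28*exp(u) - 42)*exp(u)/(-2*exp(2*u) + 6*exp(u) + 1)^2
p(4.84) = -0.00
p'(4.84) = 0.00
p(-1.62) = 3.32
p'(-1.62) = -1.62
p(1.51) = -0.55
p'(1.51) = 2.33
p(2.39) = -0.04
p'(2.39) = 0.10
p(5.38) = -0.00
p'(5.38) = 0.00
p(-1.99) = 3.93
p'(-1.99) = -1.64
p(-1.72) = 3.48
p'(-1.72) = -1.64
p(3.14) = -0.01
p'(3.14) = 0.02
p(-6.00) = 6.90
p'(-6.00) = -0.10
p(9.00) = 0.00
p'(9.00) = 0.00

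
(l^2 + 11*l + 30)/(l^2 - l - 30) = (l + 6)/(l - 6)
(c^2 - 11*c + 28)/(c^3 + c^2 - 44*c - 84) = (c - 4)/(c^2 + 8*c + 12)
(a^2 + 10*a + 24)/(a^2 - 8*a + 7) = (a^2 + 10*a + 24)/(a^2 - 8*a + 7)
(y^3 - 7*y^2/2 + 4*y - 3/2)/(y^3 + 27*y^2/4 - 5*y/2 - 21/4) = 2*(2*y^2 - 5*y + 3)/(4*y^2 + 31*y + 21)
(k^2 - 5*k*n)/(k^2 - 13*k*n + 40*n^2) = k/(k - 8*n)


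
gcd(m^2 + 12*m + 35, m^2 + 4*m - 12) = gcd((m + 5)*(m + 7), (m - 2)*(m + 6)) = 1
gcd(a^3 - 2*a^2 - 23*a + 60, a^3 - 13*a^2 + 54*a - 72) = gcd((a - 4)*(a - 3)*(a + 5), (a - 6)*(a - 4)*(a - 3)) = a^2 - 7*a + 12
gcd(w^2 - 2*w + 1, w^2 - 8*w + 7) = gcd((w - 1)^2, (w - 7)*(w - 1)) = w - 1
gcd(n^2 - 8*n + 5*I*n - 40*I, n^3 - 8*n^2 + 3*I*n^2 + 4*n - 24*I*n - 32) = n - 8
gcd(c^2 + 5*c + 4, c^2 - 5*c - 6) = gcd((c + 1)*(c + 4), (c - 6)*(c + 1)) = c + 1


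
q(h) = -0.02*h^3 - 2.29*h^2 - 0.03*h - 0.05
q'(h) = -0.06*h^2 - 4.58*h - 0.03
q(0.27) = -0.23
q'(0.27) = -1.27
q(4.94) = -58.49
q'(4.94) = -24.12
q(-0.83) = -1.59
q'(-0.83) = 3.73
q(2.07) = -10.10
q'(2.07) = -9.77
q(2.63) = -16.33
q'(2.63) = -12.49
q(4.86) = -56.58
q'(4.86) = -23.71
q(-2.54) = -14.42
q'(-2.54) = 11.22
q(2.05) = -9.91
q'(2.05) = -9.67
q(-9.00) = -170.69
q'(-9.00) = 36.33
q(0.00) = -0.05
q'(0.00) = -0.03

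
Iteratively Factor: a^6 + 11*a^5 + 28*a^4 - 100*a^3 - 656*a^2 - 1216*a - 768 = (a + 2)*(a^5 + 9*a^4 + 10*a^3 - 120*a^2 - 416*a - 384) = (a + 2)*(a + 4)*(a^4 + 5*a^3 - 10*a^2 - 80*a - 96) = (a + 2)^2*(a + 4)*(a^3 + 3*a^2 - 16*a - 48) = (a + 2)^2*(a + 3)*(a + 4)*(a^2 - 16) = (a + 2)^2*(a + 3)*(a + 4)^2*(a - 4)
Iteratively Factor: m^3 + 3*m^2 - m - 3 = (m + 1)*(m^2 + 2*m - 3) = (m + 1)*(m + 3)*(m - 1)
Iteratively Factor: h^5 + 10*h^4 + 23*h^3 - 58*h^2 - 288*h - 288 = (h + 4)*(h^4 + 6*h^3 - h^2 - 54*h - 72) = (h + 4)^2*(h^3 + 2*h^2 - 9*h - 18) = (h + 2)*(h + 4)^2*(h^2 - 9) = (h - 3)*(h + 2)*(h + 4)^2*(h + 3)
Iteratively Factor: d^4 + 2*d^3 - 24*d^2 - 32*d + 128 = (d - 2)*(d^3 + 4*d^2 - 16*d - 64) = (d - 4)*(d - 2)*(d^2 + 8*d + 16) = (d - 4)*(d - 2)*(d + 4)*(d + 4)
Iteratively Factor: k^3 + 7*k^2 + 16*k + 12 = (k + 2)*(k^2 + 5*k + 6) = (k + 2)^2*(k + 3)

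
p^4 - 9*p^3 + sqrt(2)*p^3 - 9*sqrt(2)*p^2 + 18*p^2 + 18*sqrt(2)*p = p*(p - 6)*(p - 3)*(p + sqrt(2))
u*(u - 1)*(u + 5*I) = u^3 - u^2 + 5*I*u^2 - 5*I*u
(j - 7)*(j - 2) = j^2 - 9*j + 14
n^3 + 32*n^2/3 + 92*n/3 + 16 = (n + 2/3)*(n + 4)*(n + 6)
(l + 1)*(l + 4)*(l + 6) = l^3 + 11*l^2 + 34*l + 24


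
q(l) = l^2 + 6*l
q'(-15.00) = -24.00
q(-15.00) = 135.00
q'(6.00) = 18.00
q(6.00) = 72.00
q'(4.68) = 15.36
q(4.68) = 49.98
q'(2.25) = 10.50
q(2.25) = 18.56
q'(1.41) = 8.82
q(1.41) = 10.45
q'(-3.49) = -0.98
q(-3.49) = -8.76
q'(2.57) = 11.14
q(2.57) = 22.02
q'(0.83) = 7.66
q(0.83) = 5.67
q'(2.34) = 10.68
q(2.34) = 19.52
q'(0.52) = 7.04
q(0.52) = 3.39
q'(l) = 2*l + 6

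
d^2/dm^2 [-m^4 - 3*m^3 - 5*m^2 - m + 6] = -12*m^2 - 18*m - 10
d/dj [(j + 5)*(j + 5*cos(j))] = j - (j + 5)*(5*sin(j) - 1) + 5*cos(j)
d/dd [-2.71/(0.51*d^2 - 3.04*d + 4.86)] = (2.7642*d - 8.2384)/(0.51*d^2 - 3.04*d + 4.86)^2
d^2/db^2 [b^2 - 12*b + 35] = 2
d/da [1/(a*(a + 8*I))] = 2*(-a - 4*I)/(a^2*(a^2 + 16*I*a - 64))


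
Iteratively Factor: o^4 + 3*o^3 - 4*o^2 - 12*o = (o)*(o^3 + 3*o^2 - 4*o - 12) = o*(o + 3)*(o^2 - 4) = o*(o + 2)*(o + 3)*(o - 2)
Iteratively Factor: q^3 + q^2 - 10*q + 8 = (q - 2)*(q^2 + 3*q - 4) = (q - 2)*(q + 4)*(q - 1)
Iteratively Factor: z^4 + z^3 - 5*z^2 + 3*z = (z + 3)*(z^3 - 2*z^2 + z) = (z - 1)*(z + 3)*(z^2 - z) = (z - 1)^2*(z + 3)*(z)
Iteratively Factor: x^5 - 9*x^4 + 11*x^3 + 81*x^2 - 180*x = (x - 4)*(x^4 - 5*x^3 - 9*x^2 + 45*x) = x*(x - 4)*(x^3 - 5*x^2 - 9*x + 45) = x*(x - 4)*(x - 3)*(x^2 - 2*x - 15) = x*(x - 4)*(x - 3)*(x + 3)*(x - 5)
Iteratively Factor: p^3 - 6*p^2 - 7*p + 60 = (p + 3)*(p^2 - 9*p + 20) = (p - 5)*(p + 3)*(p - 4)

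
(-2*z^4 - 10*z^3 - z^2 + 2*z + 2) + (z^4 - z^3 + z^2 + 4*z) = -z^4 - 11*z^3 + 6*z + 2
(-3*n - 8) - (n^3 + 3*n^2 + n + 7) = -n^3 - 3*n^2 - 4*n - 15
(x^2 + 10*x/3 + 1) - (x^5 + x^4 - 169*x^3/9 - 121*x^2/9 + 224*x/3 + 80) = -x^5 - x^4 + 169*x^3/9 + 130*x^2/9 - 214*x/3 - 79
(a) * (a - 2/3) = a^2 - 2*a/3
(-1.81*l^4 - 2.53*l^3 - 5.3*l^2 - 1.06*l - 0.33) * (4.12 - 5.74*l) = 10.3894*l^5 + 7.065*l^4 + 19.9984*l^3 - 15.7516*l^2 - 2.473*l - 1.3596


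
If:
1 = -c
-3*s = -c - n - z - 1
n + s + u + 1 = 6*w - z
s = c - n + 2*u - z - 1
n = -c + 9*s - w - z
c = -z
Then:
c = -1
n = -7/5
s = -2/15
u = 11/15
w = 1/5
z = 1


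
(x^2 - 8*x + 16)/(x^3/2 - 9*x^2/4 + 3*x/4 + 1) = 4*(x - 4)/(2*x^2 - x - 1)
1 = 1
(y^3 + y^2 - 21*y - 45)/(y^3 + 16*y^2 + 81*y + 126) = (y^2 - 2*y - 15)/(y^2 + 13*y + 42)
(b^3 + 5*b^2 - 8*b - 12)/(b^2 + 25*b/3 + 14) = 3*(b^2 - b - 2)/(3*b + 7)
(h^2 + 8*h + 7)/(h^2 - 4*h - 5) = (h + 7)/(h - 5)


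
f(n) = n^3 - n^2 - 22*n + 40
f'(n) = 3*n^2 - 2*n - 22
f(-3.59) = 59.82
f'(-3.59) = 23.84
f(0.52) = 28.43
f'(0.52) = -22.23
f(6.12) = 97.13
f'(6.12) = 78.12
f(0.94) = 19.27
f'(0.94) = -21.23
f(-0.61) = 52.82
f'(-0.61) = -19.66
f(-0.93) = 58.79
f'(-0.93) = -17.55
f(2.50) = -5.62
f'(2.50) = -8.25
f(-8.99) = -569.61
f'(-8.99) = 238.44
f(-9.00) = -572.00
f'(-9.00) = 239.00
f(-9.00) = -572.00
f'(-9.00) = 239.00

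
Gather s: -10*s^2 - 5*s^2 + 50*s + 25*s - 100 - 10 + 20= -15*s^2 + 75*s - 90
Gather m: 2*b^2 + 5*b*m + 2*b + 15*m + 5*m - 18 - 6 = 2*b^2 + 2*b + m*(5*b + 20) - 24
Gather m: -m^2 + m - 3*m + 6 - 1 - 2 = -m^2 - 2*m + 3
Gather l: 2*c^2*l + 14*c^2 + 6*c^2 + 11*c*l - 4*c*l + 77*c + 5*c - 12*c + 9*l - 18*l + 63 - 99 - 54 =20*c^2 + 70*c + l*(2*c^2 + 7*c - 9) - 90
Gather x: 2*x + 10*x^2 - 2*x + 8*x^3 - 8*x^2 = 8*x^3 + 2*x^2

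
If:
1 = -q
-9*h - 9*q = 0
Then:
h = 1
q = -1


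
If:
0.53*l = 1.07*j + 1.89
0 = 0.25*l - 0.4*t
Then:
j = 0.792523364485981*t - 1.76635514018692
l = 1.6*t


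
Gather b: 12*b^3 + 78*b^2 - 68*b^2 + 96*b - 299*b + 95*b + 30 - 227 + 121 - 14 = 12*b^3 + 10*b^2 - 108*b - 90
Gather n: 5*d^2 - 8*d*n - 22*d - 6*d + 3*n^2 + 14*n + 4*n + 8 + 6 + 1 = 5*d^2 - 28*d + 3*n^2 + n*(18 - 8*d) + 15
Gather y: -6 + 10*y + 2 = 10*y - 4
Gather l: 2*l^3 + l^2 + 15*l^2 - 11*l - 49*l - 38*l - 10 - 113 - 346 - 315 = 2*l^3 + 16*l^2 - 98*l - 784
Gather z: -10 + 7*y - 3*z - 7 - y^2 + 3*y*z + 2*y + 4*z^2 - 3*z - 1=-y^2 + 9*y + 4*z^2 + z*(3*y - 6) - 18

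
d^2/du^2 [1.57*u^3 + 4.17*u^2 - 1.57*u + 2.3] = 9.42*u + 8.34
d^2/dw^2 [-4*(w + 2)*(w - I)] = -8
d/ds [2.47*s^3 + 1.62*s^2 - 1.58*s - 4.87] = 7.41*s^2 + 3.24*s - 1.58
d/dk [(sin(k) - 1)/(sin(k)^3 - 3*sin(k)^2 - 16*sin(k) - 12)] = (-2*sin(k)^3 + 6*sin(k)^2 - 6*sin(k) - 28)*cos(k)/((sin(k) - 6)^2*(sin(k) + 1)^2*(sin(k) + 2)^2)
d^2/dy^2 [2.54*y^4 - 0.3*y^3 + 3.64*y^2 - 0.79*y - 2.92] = 30.48*y^2 - 1.8*y + 7.28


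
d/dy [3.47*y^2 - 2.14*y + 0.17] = 6.94*y - 2.14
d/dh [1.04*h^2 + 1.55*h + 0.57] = 2.08*h + 1.55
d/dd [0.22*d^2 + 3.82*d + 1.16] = 0.44*d + 3.82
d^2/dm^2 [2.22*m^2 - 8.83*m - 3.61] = 4.44000000000000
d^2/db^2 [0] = 0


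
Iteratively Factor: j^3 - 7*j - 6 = (j + 2)*(j^2 - 2*j - 3) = (j + 1)*(j + 2)*(j - 3)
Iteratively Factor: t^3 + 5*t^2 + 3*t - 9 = (t + 3)*(t^2 + 2*t - 3) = (t + 3)^2*(t - 1)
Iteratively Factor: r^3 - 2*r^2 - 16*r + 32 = (r - 4)*(r^2 + 2*r - 8) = (r - 4)*(r - 2)*(r + 4)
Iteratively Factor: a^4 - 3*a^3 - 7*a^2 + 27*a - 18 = (a - 2)*(a^3 - a^2 - 9*a + 9) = (a - 2)*(a + 3)*(a^2 - 4*a + 3) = (a - 3)*(a - 2)*(a + 3)*(a - 1)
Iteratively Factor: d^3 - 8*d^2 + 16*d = (d - 4)*(d^2 - 4*d) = (d - 4)^2*(d)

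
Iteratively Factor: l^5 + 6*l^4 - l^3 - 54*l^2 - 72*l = (l - 3)*(l^4 + 9*l^3 + 26*l^2 + 24*l) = l*(l - 3)*(l^3 + 9*l^2 + 26*l + 24) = l*(l - 3)*(l + 2)*(l^2 + 7*l + 12) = l*(l - 3)*(l + 2)*(l + 3)*(l + 4)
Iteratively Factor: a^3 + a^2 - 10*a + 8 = (a - 1)*(a^2 + 2*a - 8) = (a - 1)*(a + 4)*(a - 2)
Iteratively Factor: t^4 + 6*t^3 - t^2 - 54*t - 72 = (t + 2)*(t^3 + 4*t^2 - 9*t - 36) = (t + 2)*(t + 3)*(t^2 + t - 12) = (t - 3)*(t + 2)*(t + 3)*(t + 4)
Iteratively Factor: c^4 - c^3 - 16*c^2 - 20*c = (c)*(c^3 - c^2 - 16*c - 20) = c*(c - 5)*(c^2 + 4*c + 4) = c*(c - 5)*(c + 2)*(c + 2)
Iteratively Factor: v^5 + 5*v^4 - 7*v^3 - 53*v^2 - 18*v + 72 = (v - 1)*(v^4 + 6*v^3 - v^2 - 54*v - 72) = (v - 1)*(v + 2)*(v^3 + 4*v^2 - 9*v - 36) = (v - 3)*(v - 1)*(v + 2)*(v^2 + 7*v + 12) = (v - 3)*(v - 1)*(v + 2)*(v + 4)*(v + 3)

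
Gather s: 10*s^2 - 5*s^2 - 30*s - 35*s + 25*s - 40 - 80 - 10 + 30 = 5*s^2 - 40*s - 100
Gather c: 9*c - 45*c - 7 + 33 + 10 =36 - 36*c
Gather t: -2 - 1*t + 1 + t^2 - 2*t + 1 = t^2 - 3*t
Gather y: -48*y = -48*y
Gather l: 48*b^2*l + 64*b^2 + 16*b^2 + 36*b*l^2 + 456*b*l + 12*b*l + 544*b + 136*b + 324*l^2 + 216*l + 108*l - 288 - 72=80*b^2 + 680*b + l^2*(36*b + 324) + l*(48*b^2 + 468*b + 324) - 360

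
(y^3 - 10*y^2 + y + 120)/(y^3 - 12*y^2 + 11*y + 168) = (y - 5)/(y - 7)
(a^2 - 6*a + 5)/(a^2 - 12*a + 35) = (a - 1)/(a - 7)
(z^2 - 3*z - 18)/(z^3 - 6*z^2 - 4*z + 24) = (z + 3)/(z^2 - 4)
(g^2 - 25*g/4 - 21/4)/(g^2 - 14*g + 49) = (g + 3/4)/(g - 7)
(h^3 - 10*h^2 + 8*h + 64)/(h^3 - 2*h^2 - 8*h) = (h - 8)/h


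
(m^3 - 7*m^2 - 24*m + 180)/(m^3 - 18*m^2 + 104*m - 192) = (m^2 - m - 30)/(m^2 - 12*m + 32)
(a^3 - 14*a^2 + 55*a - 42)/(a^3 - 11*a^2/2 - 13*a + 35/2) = 2*(a - 6)/(2*a + 5)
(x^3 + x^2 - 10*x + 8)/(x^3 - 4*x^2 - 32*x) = (x^2 - 3*x + 2)/(x*(x - 8))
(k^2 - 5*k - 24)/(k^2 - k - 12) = (k - 8)/(k - 4)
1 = 1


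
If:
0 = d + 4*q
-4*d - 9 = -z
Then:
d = z/4 - 9/4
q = 9/16 - z/16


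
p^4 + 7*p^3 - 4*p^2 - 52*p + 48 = (p - 2)*(p - 1)*(p + 4)*(p + 6)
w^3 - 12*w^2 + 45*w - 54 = (w - 6)*(w - 3)^2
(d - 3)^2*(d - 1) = d^3 - 7*d^2 + 15*d - 9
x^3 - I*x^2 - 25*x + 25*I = (x - 5)*(x + 5)*(x - I)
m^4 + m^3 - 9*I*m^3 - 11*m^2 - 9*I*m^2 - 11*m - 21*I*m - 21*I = (m + 1)*(m - 7*I)*(m - 3*I)*(m + I)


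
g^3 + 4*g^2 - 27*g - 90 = (g - 5)*(g + 3)*(g + 6)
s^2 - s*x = s*(s - x)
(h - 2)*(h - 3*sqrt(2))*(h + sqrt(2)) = h^3 - 2*sqrt(2)*h^2 - 2*h^2 - 6*h + 4*sqrt(2)*h + 12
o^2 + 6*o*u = o*(o + 6*u)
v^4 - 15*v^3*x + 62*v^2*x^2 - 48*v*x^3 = v*(v - 8*x)*(v - 6*x)*(v - x)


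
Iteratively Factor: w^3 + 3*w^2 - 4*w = (w)*(w^2 + 3*w - 4) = w*(w - 1)*(w + 4)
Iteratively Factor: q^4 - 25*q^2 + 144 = (q - 4)*(q^3 + 4*q^2 - 9*q - 36) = (q - 4)*(q + 3)*(q^2 + q - 12) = (q - 4)*(q - 3)*(q + 3)*(q + 4)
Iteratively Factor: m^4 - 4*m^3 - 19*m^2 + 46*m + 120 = (m - 4)*(m^3 - 19*m - 30) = (m - 4)*(m + 3)*(m^2 - 3*m - 10) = (m - 5)*(m - 4)*(m + 3)*(m + 2)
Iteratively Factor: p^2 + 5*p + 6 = (p + 2)*(p + 3)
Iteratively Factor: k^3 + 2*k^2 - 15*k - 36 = (k + 3)*(k^2 - k - 12) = (k + 3)^2*(k - 4)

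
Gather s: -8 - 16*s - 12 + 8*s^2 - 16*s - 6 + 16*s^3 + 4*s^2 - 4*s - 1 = 16*s^3 + 12*s^2 - 36*s - 27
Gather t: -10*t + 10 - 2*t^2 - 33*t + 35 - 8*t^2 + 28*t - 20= -10*t^2 - 15*t + 25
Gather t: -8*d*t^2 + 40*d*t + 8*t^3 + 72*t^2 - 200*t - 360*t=8*t^3 + t^2*(72 - 8*d) + t*(40*d - 560)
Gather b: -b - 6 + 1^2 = -b - 5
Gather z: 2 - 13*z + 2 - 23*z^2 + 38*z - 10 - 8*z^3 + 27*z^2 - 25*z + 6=-8*z^3 + 4*z^2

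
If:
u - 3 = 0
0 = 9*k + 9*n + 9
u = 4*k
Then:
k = 3/4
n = -7/4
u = 3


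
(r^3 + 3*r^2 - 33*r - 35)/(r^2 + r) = r + 2 - 35/r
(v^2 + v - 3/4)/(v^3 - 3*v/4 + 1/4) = (2*v + 3)/(2*v^2 + v - 1)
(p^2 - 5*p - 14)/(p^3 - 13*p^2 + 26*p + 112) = 1/(p - 8)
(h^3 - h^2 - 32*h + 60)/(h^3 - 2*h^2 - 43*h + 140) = (h^2 + 4*h - 12)/(h^2 + 3*h - 28)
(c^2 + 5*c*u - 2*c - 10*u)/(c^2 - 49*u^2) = (c^2 + 5*c*u - 2*c - 10*u)/(c^2 - 49*u^2)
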